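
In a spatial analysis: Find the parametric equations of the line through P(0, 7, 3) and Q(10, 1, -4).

Direction vector d = Q - P = (10 + 0, 1 - 7, -4 - 3) = (10, -6, -7)
Parametric form r = P + t·d:
x = 0 + 10t, y = 7 - 6t, z = 3 - 7t

x = 0 + 10t, y = 7 - 6t, z = 3 - 7t


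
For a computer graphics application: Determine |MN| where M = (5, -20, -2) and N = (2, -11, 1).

d = √[(x₂-x₁)² + (y₂-y₁)² + (z₂-z₁)²]
  = √[(-3)² + 9² + 3²]
  = √[9 + 81 + 9]
  = √99
  ≈ 9.95

9.95


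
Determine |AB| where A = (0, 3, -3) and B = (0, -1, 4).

d = √[(x₂-x₁)² + (y₂-y₁)² + (z₂-z₁)²]
  = √[0² + (-4)² + 7²]
  = √[0 + 16 + 49]
  = √65
  ≈ 8.062

8.062


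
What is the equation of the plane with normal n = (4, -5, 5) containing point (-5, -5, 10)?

The plane through P with normal n = (a, b, c) satisfies n·(r - P) = 0,
i.e. ax + by + cz = a·x₀ + b·y₀ + c·z₀.
d = 4·(-5) + (-5)·(-5) + 5·10
  = -20 + 25 + 50
  = 55
Equation: 4x - 5y + 5z = 55

4x - 5y + 5z = 55


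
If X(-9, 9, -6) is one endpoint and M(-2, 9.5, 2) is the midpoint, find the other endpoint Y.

Y = 2M - X
  = (2·(-2) - (-9), 2·9.5 - 9, 2·2 - (-6))
  = (-4 + 9, 19 - 9, 4 + 6)
  = (5, 10, 10)

(5, 10, 10)


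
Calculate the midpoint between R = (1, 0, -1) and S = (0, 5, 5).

M = ((x₁+x₂)/2, (y₁+y₂)/2, (z₁+z₂)/2)
  = ((1 + 0)/2, (0 + 5)/2, (-1 + 5)/2)
  = (1/2, 5/2, 4/2)
  = (0.5, 2.5, 2)

(0.5, 2.5, 2)


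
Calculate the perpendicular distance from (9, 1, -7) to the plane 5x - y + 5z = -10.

distance = |a·x₀ + b·y₀ + c·z₀ - d| / √(a² + b² + c²)
  = |5·9 + (-1)·1 + 5·(-7) - (-10)| / √(5² + (-1)² + 5²)
  = |45 - 1 - 35 + 10| / √(25 + 1 + 25)
  = |19| / √51
  = 19 / 7.141
  ≈ 2.661

2.661


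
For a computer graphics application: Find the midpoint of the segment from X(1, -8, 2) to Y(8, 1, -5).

M = ((x₁+x₂)/2, (y₁+y₂)/2, (z₁+z₂)/2)
  = ((1 + 8)/2, (-8 + 1)/2, (2 - 5)/2)
  = (9/2, -7/2, -3/2)
  = (4.5, -3.5, -1.5)

(4.5, -3.5, -1.5)


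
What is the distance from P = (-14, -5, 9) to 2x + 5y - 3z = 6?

distance = |a·x₀ + b·y₀ + c·z₀ - d| / √(a² + b² + c²)
  = |2·(-14) + 5·(-5) + (-3)·9 - 6| / √(2² + 5² + (-3)²)
  = |-28 - 25 - 27 - 6| / √(4 + 25 + 9)
  = |-86| / √38
  = 86 / 6.164
  ≈ 13.95

13.95


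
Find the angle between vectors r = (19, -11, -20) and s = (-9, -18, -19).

r·s = 19·(-9) + (-11)·(-18) + (-20)·(-19) = -171 + 198 + 380 = 407
|r| = √(19² + (-11)² + (-20)²) = √882 ≈ 29.7
|s| = √((-9)² + (-18)² + (-19)²) = √766 ≈ 27.68
cos θ = (r·s)/(|r||s|) = 407/(29.7·27.68) ≈ 0.4952
θ = arccos(0.4952) ≈ 60.32°

60.32°


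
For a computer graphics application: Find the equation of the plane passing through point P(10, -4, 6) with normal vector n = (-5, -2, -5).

The plane through P with normal n = (a, b, c) satisfies n·(r - P) = 0,
i.e. ax + by + cz = a·x₀ + b·y₀ + c·z₀.
d = (-5)·10 + (-2)·(-4) + (-5)·6
  = -50 + 8 - 30
  = -72
Equation: -5x - 2y - 5z = -72

-5x - 2y - 5z = -72


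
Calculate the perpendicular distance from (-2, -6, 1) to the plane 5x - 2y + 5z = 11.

distance = |a·x₀ + b·y₀ + c·z₀ - d| / √(a² + b² + c²)
  = |5·(-2) + (-2)·(-6) + 5·1 - 11| / √(5² + (-2)² + 5²)
  = |-10 + 12 + 5 - 11| / √(25 + 4 + 25)
  = |-4| / √54
  = 4 / 7.348
  ≈ 0.5443

0.5443


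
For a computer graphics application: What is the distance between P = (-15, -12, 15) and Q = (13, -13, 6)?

d = √[(x₂-x₁)² + (y₂-y₁)² + (z₂-z₁)²]
  = √[28² + (-1)² + (-9)²]
  = √[784 + 1 + 81]
  = √866
  ≈ 29.43

29.43


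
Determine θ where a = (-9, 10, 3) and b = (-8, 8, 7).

a·b = (-9)·(-8) + 10·8 + 3·7 = 72 + 80 + 21 = 173
|a| = √((-9)² + 10² + 3²) = √190 ≈ 13.78
|b| = √((-8)² + 8² + 7²) = √177 ≈ 13.3
cos θ = (a·b)/(|a||b|) = 173/(13.78·13.3) ≈ 0.9434
θ = arccos(0.9434) ≈ 19.37°

19.37°


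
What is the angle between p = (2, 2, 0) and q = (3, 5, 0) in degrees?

p·q = 2·3 + 2·5 + 0·0 = 6 + 10 + 0 = 16
|p| = √(2² + 2² + 0²) = √8 ≈ 2.828
|q| = √(3² + 5² + 0²) = √34 ≈ 5.831
cos θ = (p·q)/(|p||q|) = 16/(2.828·5.831) ≈ 0.9701
θ = arccos(0.9701) ≈ 14.04°

14.04°


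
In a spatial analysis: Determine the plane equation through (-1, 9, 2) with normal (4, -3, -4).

The plane through P with normal n = (a, b, c) satisfies n·(r - P) = 0,
i.e. ax + by + cz = a·x₀ + b·y₀ + c·z₀.
d = 4·(-1) + (-3)·9 + (-4)·2
  = -4 - 27 - 8
  = -39
Equation: 4x - 3y - 4z = -39

4x - 3y - 4z = -39


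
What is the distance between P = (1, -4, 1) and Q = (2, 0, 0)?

d = √[(x₂-x₁)² + (y₂-y₁)² + (z₂-z₁)²]
  = √[1² + 4² + (-1)²]
  = √[1 + 16 + 1]
  = √18
  ≈ 4.243

4.243


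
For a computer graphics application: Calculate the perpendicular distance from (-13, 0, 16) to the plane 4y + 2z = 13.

distance = |a·x₀ + b·y₀ + c·z₀ - d| / √(a² + b² + c²)
  = |0·(-13) + 4·0 + 2·16 - 13| / √(0² + 4² + 2²)
  = |0 + 0 + 32 - 13| / √(0 + 16 + 4)
  = |19| / √20
  = 19 / 4.472
  ≈ 4.249

4.249


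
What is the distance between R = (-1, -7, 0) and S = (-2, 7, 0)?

d = √[(x₂-x₁)² + (y₂-y₁)² + (z₂-z₁)²]
  = √[(-1)² + 14² + 0²]
  = √[1 + 196 + 0]
  = √197
  ≈ 14.04

14.04


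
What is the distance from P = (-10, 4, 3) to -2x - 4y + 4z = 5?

distance = |a·x₀ + b·y₀ + c·z₀ - d| / √(a² + b² + c²)
  = |(-2)·(-10) + (-4)·4 + 4·3 - 5| / √((-2)² + (-4)² + 4²)
  = |20 - 16 + 12 - 5| / √(4 + 16 + 16)
  = |11| / √36
  = 11 / 6
  ≈ 1.833

1.833


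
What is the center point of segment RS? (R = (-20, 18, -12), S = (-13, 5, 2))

M = ((x₁+x₂)/2, (y₁+y₂)/2, (z₁+z₂)/2)
  = ((-20 - 13)/2, (18 + 5)/2, (-12 + 2)/2)
  = (-33/2, 23/2, -10/2)
  = (-16.5, 11.5, -5)

(-16.5, 11.5, -5)


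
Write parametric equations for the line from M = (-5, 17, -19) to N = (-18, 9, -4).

Direction vector d = N - M = (-18 + 5, 9 - 17, -4 + 19) = (-13, -8, 15)
Parametric form r = M + t·d:
x = -5 - 13t, y = 17 - 8t, z = -19 + 15t

x = -5 - 13t, y = 17 - 8t, z = -19 + 15t


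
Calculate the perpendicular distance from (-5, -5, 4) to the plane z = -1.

distance = |a·x₀ + b·y₀ + c·z₀ - d| / √(a² + b² + c²)
  = |0·(-5) + 0·(-5) + 1·4 - (-1)| / √(0² + 0² + 1²)
  = |0 + 0 + 4 + 1| / √(0 + 0 + 1)
  = |5| / √1
  = 5 / 1
  ≈ 5

5


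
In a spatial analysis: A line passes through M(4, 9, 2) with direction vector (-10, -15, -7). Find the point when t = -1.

P(t) = M + t·d
  = (4 + (-10)·(-1), 9 + (-15)·(-1), 2 + (-7)·(-1))
  = (4 + 10, 9 + 15, 2 + 7)
  = (14, 24, 9)

(14, 24, 9)


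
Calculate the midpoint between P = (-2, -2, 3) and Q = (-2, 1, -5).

M = ((x₁+x₂)/2, (y₁+y₂)/2, (z₁+z₂)/2)
  = ((-2 - 2)/2, (-2 + 1)/2, (3 - 5)/2)
  = (-4/2, -1/2, -2/2)
  = (-2, -0.5, -1)

(-2, -0.5, -1)


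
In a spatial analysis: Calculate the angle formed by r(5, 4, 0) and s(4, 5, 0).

r·s = 5·4 + 4·5 + 0·0 = 20 + 20 + 0 = 40
|r| = √(5² + 4² + 0²) = √41 ≈ 6.403
|s| = √(4² + 5² + 0²) = √41 ≈ 6.403
cos θ = (r·s)/(|r||s|) = 40/(6.403·6.403) ≈ 0.9756
θ = arccos(0.9756) ≈ 12.68°

12.68°


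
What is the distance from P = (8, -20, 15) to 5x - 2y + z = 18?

distance = |a·x₀ + b·y₀ + c·z₀ - d| / √(a² + b² + c²)
  = |5·8 + (-2)·(-20) + 1·15 - 18| / √(5² + (-2)² + 1²)
  = |40 + 40 + 15 - 18| / √(25 + 4 + 1)
  = |77| / √30
  = 77 / 5.477
  ≈ 14.06

14.06


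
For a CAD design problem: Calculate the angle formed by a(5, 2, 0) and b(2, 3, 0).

a·b = 5·2 + 2·3 + 0·0 = 10 + 6 + 0 = 16
|a| = √(5² + 2² + 0²) = √29 ≈ 5.385
|b| = √(2² + 3² + 0²) = √13 ≈ 3.606
cos θ = (a·b)/(|a||b|) = 16/(5.385·3.606) ≈ 0.824
θ = arccos(0.824) ≈ 34.51°

34.51°


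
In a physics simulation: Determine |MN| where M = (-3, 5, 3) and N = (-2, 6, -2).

d = √[(x₂-x₁)² + (y₂-y₁)² + (z₂-z₁)²]
  = √[1² + 1² + (-5)²]
  = √[1 + 1 + 25]
  = √27
  ≈ 5.196

5.196


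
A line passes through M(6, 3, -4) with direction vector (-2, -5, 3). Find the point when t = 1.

P(t) = M + t·d
  = (6 + (-2)·1, 3 + (-5)·1, -4 + 3·1)
  = (6 - 2, 3 - 5, -4 + 3)
  = (4, -2, -1)

(4, -2, -1)


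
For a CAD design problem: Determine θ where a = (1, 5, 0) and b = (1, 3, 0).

a·b = 1·1 + 5·3 + 0·0 = 1 + 15 + 0 = 16
|a| = √(1² + 5² + 0²) = √26 ≈ 5.099
|b| = √(1² + 3² + 0²) = √10 ≈ 3.162
cos θ = (a·b)/(|a||b|) = 16/(5.099·3.162) ≈ 0.9923
θ = arccos(0.9923) ≈ 7.125°

7.125°


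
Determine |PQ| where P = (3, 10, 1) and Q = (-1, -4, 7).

d = √[(x₂-x₁)² + (y₂-y₁)² + (z₂-z₁)²]
  = √[(-4)² + (-14)² + 6²]
  = √[16 + 196 + 36]
  = √248
  ≈ 15.75

15.75


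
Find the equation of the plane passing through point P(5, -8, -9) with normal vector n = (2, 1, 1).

The plane through P with normal n = (a, b, c) satisfies n·(r - P) = 0,
i.e. ax + by + cz = a·x₀ + b·y₀ + c·z₀.
d = 2·5 + 1·(-8) + 1·(-9)
  = 10 - 8 - 9
  = -7
Equation: 2x + y + z = -7

2x + y + z = -7


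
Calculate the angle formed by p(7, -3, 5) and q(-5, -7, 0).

p·q = 7·(-5) + (-3)·(-7) + 5·0 = -35 + 21 + 0 = -14
|p| = √(7² + (-3)² + 5²) = √83 ≈ 9.11
|q| = √((-5)² + (-7)² + 0²) = √74 ≈ 8.602
cos θ = (p·q)/(|p||q|) = -14/(9.11·8.602) ≈ -0.1786
θ = arccos(-0.1786) ≈ 100.3°

100.3°


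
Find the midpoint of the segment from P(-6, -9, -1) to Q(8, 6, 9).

M = ((x₁+x₂)/2, (y₁+y₂)/2, (z₁+z₂)/2)
  = ((-6 + 8)/2, (-9 + 6)/2, (-1 + 9)/2)
  = (2/2, -3/2, 8/2)
  = (1, -1.5, 4)

(1, -1.5, 4)


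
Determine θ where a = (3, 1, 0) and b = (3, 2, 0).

a·b = 3·3 + 1·2 + 0·0 = 9 + 2 + 0 = 11
|a| = √(3² + 1² + 0²) = √10 ≈ 3.162
|b| = √(3² + 2² + 0²) = √13 ≈ 3.606
cos θ = (a·b)/(|a||b|) = 11/(3.162·3.606) ≈ 0.9648
θ = arccos(0.9648) ≈ 15.26°

15.26°


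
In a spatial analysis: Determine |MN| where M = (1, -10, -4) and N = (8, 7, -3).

d = √[(x₂-x₁)² + (y₂-y₁)² + (z₂-z₁)²]
  = √[7² + 17² + 1²]
  = √[49 + 289 + 1]
  = √339
  ≈ 18.41

18.41


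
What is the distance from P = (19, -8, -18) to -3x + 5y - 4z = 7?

distance = |a·x₀ + b·y₀ + c·z₀ - d| / √(a² + b² + c²)
  = |(-3)·19 + 5·(-8) + (-4)·(-18) - 7| / √((-3)² + 5² + (-4)²)
  = |-57 - 40 + 72 - 7| / √(9 + 25 + 16)
  = |-32| / √50
  = 32 / 7.071
  ≈ 4.525

4.525


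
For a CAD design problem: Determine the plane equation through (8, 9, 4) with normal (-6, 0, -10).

The plane through P with normal n = (a, b, c) satisfies n·(r - P) = 0,
i.e. ax + by + cz = a·x₀ + b·y₀ + c·z₀.
d = (-6)·8 + 0·9 + (-10)·4
  = -48 + 0 - 40
  = -88
Equation: -6x - 10z = -88

-6x - 10z = -88


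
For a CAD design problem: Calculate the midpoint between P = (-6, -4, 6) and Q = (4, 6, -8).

M = ((x₁+x₂)/2, (y₁+y₂)/2, (z₁+z₂)/2)
  = ((-6 + 4)/2, (-4 + 6)/2, (6 - 8)/2)
  = (-2/2, 2/2, -2/2)
  = (-1, 1, -1)

(-1, 1, -1)


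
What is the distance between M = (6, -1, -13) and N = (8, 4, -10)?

d = √[(x₂-x₁)² + (y₂-y₁)² + (z₂-z₁)²]
  = √[2² + 5² + 3²]
  = √[4 + 25 + 9]
  = √38
  ≈ 6.164

6.164


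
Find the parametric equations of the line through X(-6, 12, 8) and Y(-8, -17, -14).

Direction vector d = Y - X = (-8 + 6, -17 - 12, -14 - 8) = (-2, -29, -22)
Parametric form r = X + t·d:
x = -6 - 2t, y = 12 - 29t, z = 8 - 22t

x = -6 - 2t, y = 12 - 29t, z = 8 - 22t


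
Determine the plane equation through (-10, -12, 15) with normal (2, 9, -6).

The plane through P with normal n = (a, b, c) satisfies n·(r - P) = 0,
i.e. ax + by + cz = a·x₀ + b·y₀ + c·z₀.
d = 2·(-10) + 9·(-12) + (-6)·15
  = -20 - 108 - 90
  = -218
Equation: 2x + 9y - 6z = -218

2x + 9y - 6z = -218


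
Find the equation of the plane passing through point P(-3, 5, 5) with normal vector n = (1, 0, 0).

The plane through P with normal n = (a, b, c) satisfies n·(r - P) = 0,
i.e. ax + by + cz = a·x₀ + b·y₀ + c·z₀.
d = 1·(-3) + 0·5 + 0·5
  = -3 + 0 + 0
  = -3
Equation: x = -3

x = -3


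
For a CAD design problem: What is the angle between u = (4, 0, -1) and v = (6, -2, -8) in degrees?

u·v = 4·6 + 0·(-2) + (-1)·(-8) = 24 + 0 + 8 = 32
|u| = √(4² + 0² + (-1)²) = √17 ≈ 4.123
|v| = √(6² + (-2)² + (-8)²) = √104 ≈ 10.2
cos θ = (u·v)/(|u||v|) = 32/(4.123·10.2) ≈ 0.761
θ = arccos(0.761) ≈ 40.44°

40.44°


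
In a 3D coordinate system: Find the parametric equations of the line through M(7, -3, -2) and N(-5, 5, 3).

Direction vector d = N - M = (-5 - 7, 5 + 3, 3 + 2) = (-12, 8, 5)
Parametric form r = M + t·d:
x = 7 - 12t, y = -3 + 8t, z = -2 + 5t

x = 7 - 12t, y = -3 + 8t, z = -2 + 5t


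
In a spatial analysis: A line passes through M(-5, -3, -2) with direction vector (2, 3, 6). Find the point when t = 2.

P(t) = M + t·d
  = (-5 + 2·2, -3 + 3·2, -2 + 6·2)
  = (-5 + 4, -3 + 6, -2 + 12)
  = (-1, 3, 10)

(-1, 3, 10)


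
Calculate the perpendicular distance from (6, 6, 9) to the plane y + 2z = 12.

distance = |a·x₀ + b·y₀ + c·z₀ - d| / √(a² + b² + c²)
  = |0·6 + 1·6 + 2·9 - 12| / √(0² + 1² + 2²)
  = |0 + 6 + 18 - 12| / √(0 + 1 + 4)
  = |12| / √5
  = 12 / 2.236
  ≈ 5.367

5.367


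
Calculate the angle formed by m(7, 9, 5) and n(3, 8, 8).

m·n = 7·3 + 9·8 + 5·8 = 21 + 72 + 40 = 133
|m| = √(7² + 9² + 5²) = √155 ≈ 12.45
|n| = √(3² + 8² + 8²) = √137 ≈ 11.7
cos θ = (m·n)/(|m||n|) = 133/(12.45·11.7) ≈ 0.9127
θ = arccos(0.9127) ≈ 24.12°

24.12°


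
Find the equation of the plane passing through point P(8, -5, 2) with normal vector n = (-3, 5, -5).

The plane through P with normal n = (a, b, c) satisfies n·(r - P) = 0,
i.e. ax + by + cz = a·x₀ + b·y₀ + c·z₀.
d = (-3)·8 + 5·(-5) + (-5)·2
  = -24 - 25 - 10
  = -59
Equation: -3x + 5y - 5z = -59

-3x + 5y - 5z = -59


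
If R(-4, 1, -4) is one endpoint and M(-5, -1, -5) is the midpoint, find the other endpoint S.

S = 2M - R
  = (2·(-5) - (-4), 2·(-1) - 1, 2·(-5) - (-4))
  = (-10 + 4, -2 - 1, -10 + 4)
  = (-6, -3, -6)

(-6, -3, -6)


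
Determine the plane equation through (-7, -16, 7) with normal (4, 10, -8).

The plane through P with normal n = (a, b, c) satisfies n·(r - P) = 0,
i.e. ax + by + cz = a·x₀ + b·y₀ + c·z₀.
d = 4·(-7) + 10·(-16) + (-8)·7
  = -28 - 160 - 56
  = -244
Equation: 4x + 10y - 8z = -244

4x + 10y - 8z = -244


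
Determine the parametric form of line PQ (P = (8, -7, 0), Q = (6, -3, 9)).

Direction vector d = Q - P = (6 - 8, -3 + 7, 9 + 0) = (-2, 4, 9)
Parametric form r = P + t·d:
x = 8 - 2t, y = -7 + 4t, z = 0 + 9t

x = 8 - 2t, y = -7 + 4t, z = 0 + 9t


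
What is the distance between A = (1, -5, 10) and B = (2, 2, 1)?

d = √[(x₂-x₁)² + (y₂-y₁)² + (z₂-z₁)²]
  = √[1² + 7² + (-9)²]
  = √[1 + 49 + 81]
  = √131
  ≈ 11.45

11.45


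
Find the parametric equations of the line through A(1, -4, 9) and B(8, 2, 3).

Direction vector d = B - A = (8 - 1, 2 + 4, 3 - 9) = (7, 6, -6)
Parametric form r = A + t·d:
x = 1 + 7t, y = -4 + 6t, z = 9 - 6t

x = 1 + 7t, y = -4 + 6t, z = 9 - 6t


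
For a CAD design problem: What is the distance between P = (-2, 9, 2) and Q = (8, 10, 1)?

d = √[(x₂-x₁)² + (y₂-y₁)² + (z₂-z₁)²]
  = √[10² + 1² + (-1)²]
  = √[100 + 1 + 1]
  = √102
  ≈ 10.1

10.1


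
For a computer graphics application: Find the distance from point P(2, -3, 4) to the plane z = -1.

distance = |a·x₀ + b·y₀ + c·z₀ - d| / √(a² + b² + c²)
  = |0·2 + 0·(-3) + 1·4 - (-1)| / √(0² + 0² + 1²)
  = |0 + 0 + 4 + 1| / √(0 + 0 + 1)
  = |5| / √1
  = 5 / 1
  ≈ 5

5


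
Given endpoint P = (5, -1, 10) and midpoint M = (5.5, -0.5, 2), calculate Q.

Q = 2M - P
  = (2·5.5 - 5, 2·(-0.5) - (-1), 2·2 - 10)
  = (11 - 5, -1 + 1, 4 - 10)
  = (6, 0, -6)

(6, 0, -6)


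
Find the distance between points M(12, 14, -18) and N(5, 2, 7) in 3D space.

d = √[(x₂-x₁)² + (y₂-y₁)² + (z₂-z₁)²]
  = √[(-7)² + (-12)² + 25²]
  = √[49 + 144 + 625]
  = √818
  ≈ 28.6

28.6


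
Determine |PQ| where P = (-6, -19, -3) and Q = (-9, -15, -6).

d = √[(x₂-x₁)² + (y₂-y₁)² + (z₂-z₁)²]
  = √[(-3)² + 4² + (-3)²]
  = √[9 + 16 + 9]
  = √34
  ≈ 5.831

5.831


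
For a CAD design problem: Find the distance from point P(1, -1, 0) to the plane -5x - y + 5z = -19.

distance = |a·x₀ + b·y₀ + c·z₀ - d| / √(a² + b² + c²)
  = |(-5)·1 + (-1)·(-1) + 5·0 - (-19)| / √((-5)² + (-1)² + 5²)
  = |-5 + 1 + 0 + 19| / √(25 + 1 + 25)
  = |15| / √51
  = 15 / 7.141
  ≈ 2.1

2.1


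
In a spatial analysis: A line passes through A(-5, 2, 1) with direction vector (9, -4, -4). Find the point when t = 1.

P(t) = A + t·d
  = (-5 + 9·1, 2 + (-4)·1, 1 + (-4)·1)
  = (-5 + 9, 2 - 4, 1 - 4)
  = (4, -2, -3)

(4, -2, -3)


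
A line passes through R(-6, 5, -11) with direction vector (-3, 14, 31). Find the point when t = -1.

P(t) = R + t·d
  = (-6 + (-3)·(-1), 5 + 14·(-1), -11 + 31·(-1))
  = (-6 + 3, 5 - 14, -11 - 31)
  = (-3, -9, -42)

(-3, -9, -42)


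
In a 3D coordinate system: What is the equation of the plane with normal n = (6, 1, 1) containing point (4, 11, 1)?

The plane through P with normal n = (a, b, c) satisfies n·(r - P) = 0,
i.e. ax + by + cz = a·x₀ + b·y₀ + c·z₀.
d = 6·4 + 1·11 + 1·1
  = 24 + 11 + 1
  = 36
Equation: 6x + y + z = 36

6x + y + z = 36


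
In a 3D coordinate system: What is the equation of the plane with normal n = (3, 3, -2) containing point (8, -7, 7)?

The plane through P with normal n = (a, b, c) satisfies n·(r - P) = 0,
i.e. ax + by + cz = a·x₀ + b·y₀ + c·z₀.
d = 3·8 + 3·(-7) + (-2)·7
  = 24 - 21 - 14
  = -11
Equation: 3x + 3y - 2z = -11

3x + 3y - 2z = -11


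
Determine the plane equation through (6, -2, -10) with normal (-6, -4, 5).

The plane through P with normal n = (a, b, c) satisfies n·(r - P) = 0,
i.e. ax + by + cz = a·x₀ + b·y₀ + c·z₀.
d = (-6)·6 + (-4)·(-2) + 5·(-10)
  = -36 + 8 - 50
  = -78
Equation: -6x - 4y + 5z = -78

-6x - 4y + 5z = -78


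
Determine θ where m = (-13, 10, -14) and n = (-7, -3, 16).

m·n = (-13)·(-7) + 10·(-3) + (-14)·16 = 91 - 30 - 224 = -163
|m| = √((-13)² + 10² + (-14)²) = √465 ≈ 21.56
|n| = √((-7)² + (-3)² + 16²) = √314 ≈ 17.72
cos θ = (m·n)/(|m||n|) = -163/(21.56·17.72) ≈ -0.4266
θ = arccos(-0.4266) ≈ 115.3°

115.3°


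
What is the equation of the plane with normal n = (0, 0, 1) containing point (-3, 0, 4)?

The plane through P with normal n = (a, b, c) satisfies n·(r - P) = 0,
i.e. ax + by + cz = a·x₀ + b·y₀ + c·z₀.
d = 0·(-3) + 0·0 + 1·4
  = 0 + 0 + 4
  = 4
Equation: z = 4

z = 4


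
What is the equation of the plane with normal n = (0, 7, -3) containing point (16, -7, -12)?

The plane through P with normal n = (a, b, c) satisfies n·(r - P) = 0,
i.e. ax + by + cz = a·x₀ + b·y₀ + c·z₀.
d = 0·16 + 7·(-7) + (-3)·(-12)
  = 0 - 49 + 36
  = -13
Equation: 7y - 3z = -13

7y - 3z = -13


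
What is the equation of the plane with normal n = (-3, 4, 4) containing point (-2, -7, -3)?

The plane through P with normal n = (a, b, c) satisfies n·(r - P) = 0,
i.e. ax + by + cz = a·x₀ + b·y₀ + c·z₀.
d = (-3)·(-2) + 4·(-7) + 4·(-3)
  = 6 - 28 - 12
  = -34
Equation: -3x + 4y + 4z = -34

-3x + 4y + 4z = -34


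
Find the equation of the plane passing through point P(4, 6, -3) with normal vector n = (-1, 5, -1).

The plane through P with normal n = (a, b, c) satisfies n·(r - P) = 0,
i.e. ax + by + cz = a·x₀ + b·y₀ + c·z₀.
d = (-1)·4 + 5·6 + (-1)·(-3)
  = -4 + 30 + 3
  = 29
Equation: -x + 5y - z = 29

-x + 5y - z = 29


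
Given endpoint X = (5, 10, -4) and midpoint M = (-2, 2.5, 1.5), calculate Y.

Y = 2M - X
  = (2·(-2) - 5, 2·2.5 - 10, 2·1.5 - (-4))
  = (-4 - 5, 5 - 10, 3 + 4)
  = (-9, -5, 7)

(-9, -5, 7)


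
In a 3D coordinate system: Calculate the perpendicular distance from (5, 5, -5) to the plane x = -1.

distance = |a·x₀ + b·y₀ + c·z₀ - d| / √(a² + b² + c²)
  = |1·5 + 0·5 + 0·(-5) - (-1)| / √(1² + 0² + 0²)
  = |5 + 0 + 0 + 1| / √(1 + 0 + 0)
  = |6| / √1
  = 6 / 1
  ≈ 6

6


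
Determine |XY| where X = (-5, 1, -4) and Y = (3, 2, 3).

d = √[(x₂-x₁)² + (y₂-y₁)² + (z₂-z₁)²]
  = √[8² + 1² + 7²]
  = √[64 + 1 + 49]
  = √114
  ≈ 10.68

10.68


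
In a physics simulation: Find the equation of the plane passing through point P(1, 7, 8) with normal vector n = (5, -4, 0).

The plane through P with normal n = (a, b, c) satisfies n·(r - P) = 0,
i.e. ax + by + cz = a·x₀ + b·y₀ + c·z₀.
d = 5·1 + (-4)·7 + 0·8
  = 5 - 28 + 0
  = -23
Equation: 5x - 4y = -23

5x - 4y = -23


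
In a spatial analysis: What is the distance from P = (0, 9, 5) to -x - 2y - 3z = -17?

distance = |a·x₀ + b·y₀ + c·z₀ - d| / √(a² + b² + c²)
  = |(-1)·0 + (-2)·9 + (-3)·5 - (-17)| / √((-1)² + (-2)² + (-3)²)
  = |0 - 18 - 15 + 17| / √(1 + 4 + 9)
  = |-16| / √14
  = 16 / 3.742
  ≈ 4.276

4.276


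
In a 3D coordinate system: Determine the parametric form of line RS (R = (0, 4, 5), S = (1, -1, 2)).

Direction vector d = S - R = (1 + 0, -1 - 4, 2 - 5) = (1, -5, -3)
Parametric form r = R + t·d:
x = 0 + t, y = 4 - 5t, z = 5 - 3t

x = 0 + t, y = 4 - 5t, z = 5 - 3t


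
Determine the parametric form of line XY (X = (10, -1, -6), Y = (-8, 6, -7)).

Direction vector d = Y - X = (-8 - 10, 6 + 1, -7 + 6) = (-18, 7, -1)
Parametric form r = X + t·d:
x = 10 - 18t, y = -1 + 7t, z = -6 - t

x = 10 - 18t, y = -1 + 7t, z = -6 - t


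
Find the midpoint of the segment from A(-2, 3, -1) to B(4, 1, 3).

M = ((x₁+x₂)/2, (y₁+y₂)/2, (z₁+z₂)/2)
  = ((-2 + 4)/2, (3 + 1)/2, (-1 + 3)/2)
  = (2/2, 4/2, 2/2)
  = (1, 2, 1)

(1, 2, 1)


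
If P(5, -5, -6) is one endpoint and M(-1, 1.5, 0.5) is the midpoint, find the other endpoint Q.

Q = 2M - P
  = (2·(-1) - 5, 2·1.5 - (-5), 2·0.5 - (-6))
  = (-2 - 5, 3 + 5, 1 + 6)
  = (-7, 8, 7)

(-7, 8, 7)


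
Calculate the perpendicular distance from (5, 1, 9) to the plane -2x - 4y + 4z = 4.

distance = |a·x₀ + b·y₀ + c·z₀ - d| / √(a² + b² + c²)
  = |(-2)·5 + (-4)·1 + 4·9 - 4| / √((-2)² + (-4)² + 4²)
  = |-10 - 4 + 36 - 4| / √(4 + 16 + 16)
  = |18| / √36
  = 18 / 6
  ≈ 3

3


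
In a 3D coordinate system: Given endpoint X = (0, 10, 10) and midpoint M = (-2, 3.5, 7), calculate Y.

Y = 2M - X
  = (2·(-2) - 0, 2·3.5 - 10, 2·7 - 10)
  = (-4 + 0, 7 - 10, 14 - 10)
  = (-4, -3, 4)

(-4, -3, 4)


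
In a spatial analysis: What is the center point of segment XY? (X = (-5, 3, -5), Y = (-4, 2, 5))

M = ((x₁+x₂)/2, (y₁+y₂)/2, (z₁+z₂)/2)
  = ((-5 - 4)/2, (3 + 2)/2, (-5 + 5)/2)
  = (-9/2, 5/2, 0/2)
  = (-4.5, 2.5, 0)

(-4.5, 2.5, 0)


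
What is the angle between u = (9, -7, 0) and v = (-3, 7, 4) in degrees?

u·v = 9·(-3) + (-7)·7 + 0·4 = -27 - 49 + 0 = -76
|u| = √(9² + (-7)² + 0²) = √130 ≈ 11.4
|v| = √((-3)² + 7² + 4²) = √74 ≈ 8.602
cos θ = (u·v)/(|u||v|) = -76/(11.4·8.602) ≈ -0.7749
θ = arccos(-0.7749) ≈ 140.8°

140.8°


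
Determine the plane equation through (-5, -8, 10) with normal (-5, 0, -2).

The plane through P with normal n = (a, b, c) satisfies n·(r - P) = 0,
i.e. ax + by + cz = a·x₀ + b·y₀ + c·z₀.
d = (-5)·(-5) + 0·(-8) + (-2)·10
  = 25 + 0 - 20
  = 5
Equation: -5x - 2z = 5

-5x - 2z = 5


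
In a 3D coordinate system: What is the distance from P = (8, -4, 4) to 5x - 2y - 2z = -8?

distance = |a·x₀ + b·y₀ + c·z₀ - d| / √(a² + b² + c²)
  = |5·8 + (-2)·(-4) + (-2)·4 - (-8)| / √(5² + (-2)² + (-2)²)
  = |40 + 8 - 8 + 8| / √(25 + 4 + 4)
  = |48| / √33
  = 48 / 5.745
  ≈ 8.356

8.356


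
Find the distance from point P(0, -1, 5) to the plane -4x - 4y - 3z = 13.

distance = |a·x₀ + b·y₀ + c·z₀ - d| / √(a² + b² + c²)
  = |(-4)·0 + (-4)·(-1) + (-3)·5 - 13| / √((-4)² + (-4)² + (-3)²)
  = |0 + 4 - 15 - 13| / √(16 + 16 + 9)
  = |-24| / √41
  = 24 / 6.403
  ≈ 3.748

3.748


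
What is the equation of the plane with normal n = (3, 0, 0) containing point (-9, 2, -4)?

The plane through P with normal n = (a, b, c) satisfies n·(r - P) = 0,
i.e. ax + by + cz = a·x₀ + b·y₀ + c·z₀.
d = 3·(-9) + 0·2 + 0·(-4)
  = -27 + 0 + 0
  = -27
Equation: 3x = -27

3x = -27


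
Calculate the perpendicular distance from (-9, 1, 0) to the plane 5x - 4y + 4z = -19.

distance = |a·x₀ + b·y₀ + c·z₀ - d| / √(a² + b² + c²)
  = |5·(-9) + (-4)·1 + 4·0 - (-19)| / √(5² + (-4)² + 4²)
  = |-45 - 4 + 0 + 19| / √(25 + 16 + 16)
  = |-30| / √57
  = 30 / 7.55
  ≈ 3.974

3.974


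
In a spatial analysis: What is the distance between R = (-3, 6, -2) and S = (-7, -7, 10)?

d = √[(x₂-x₁)² + (y₂-y₁)² + (z₂-z₁)²]
  = √[(-4)² + (-13)² + 12²]
  = √[16 + 169 + 144]
  = √329
  ≈ 18.14

18.14


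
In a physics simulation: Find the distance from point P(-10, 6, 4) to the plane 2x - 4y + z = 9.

distance = |a·x₀ + b·y₀ + c·z₀ - d| / √(a² + b² + c²)
  = |2·(-10) + (-4)·6 + 1·4 - 9| / √(2² + (-4)² + 1²)
  = |-20 - 24 + 4 - 9| / √(4 + 16 + 1)
  = |-49| / √21
  = 49 / 4.583
  ≈ 10.69

10.69


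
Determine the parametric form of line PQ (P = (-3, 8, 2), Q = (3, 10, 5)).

Direction vector d = Q - P = (3 + 3, 10 - 8, 5 - 2) = (6, 2, 3)
Parametric form r = P + t·d:
x = -3 + 6t, y = 8 + 2t, z = 2 + 3t

x = -3 + 6t, y = 8 + 2t, z = 2 + 3t


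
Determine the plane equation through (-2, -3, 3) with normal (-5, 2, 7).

The plane through P with normal n = (a, b, c) satisfies n·(r - P) = 0,
i.e. ax + by + cz = a·x₀ + b·y₀ + c·z₀.
d = (-5)·(-2) + 2·(-3) + 7·3
  = 10 - 6 + 21
  = 25
Equation: -5x + 2y + 7z = 25

-5x + 2y + 7z = 25


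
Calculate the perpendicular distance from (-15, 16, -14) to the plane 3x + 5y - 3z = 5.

distance = |a·x₀ + b·y₀ + c·z₀ - d| / √(a² + b² + c²)
  = |3·(-15) + 5·16 + (-3)·(-14) - 5| / √(3² + 5² + (-3)²)
  = |-45 + 80 + 42 - 5| / √(9 + 25 + 9)
  = |72| / √43
  = 72 / 6.557
  ≈ 10.98

10.98


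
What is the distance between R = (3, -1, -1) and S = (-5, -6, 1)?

d = √[(x₂-x₁)² + (y₂-y₁)² + (z₂-z₁)²]
  = √[(-8)² + (-5)² + 2²]
  = √[64 + 25 + 4]
  = √93
  ≈ 9.644

9.644


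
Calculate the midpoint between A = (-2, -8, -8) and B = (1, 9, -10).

M = ((x₁+x₂)/2, (y₁+y₂)/2, (z₁+z₂)/2)
  = ((-2 + 1)/2, (-8 + 9)/2, (-8 - 10)/2)
  = (-1/2, 1/2, -18/2)
  = (-0.5, 0.5, -9)

(-0.5, 0.5, -9)


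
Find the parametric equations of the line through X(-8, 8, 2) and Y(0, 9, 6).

Direction vector d = Y - X = (0 + 8, 9 - 8, 6 - 2) = (8, 1, 4)
Parametric form r = X + t·d:
x = -8 + 8t, y = 8 + t, z = 2 + 4t

x = -8 + 8t, y = 8 + t, z = 2 + 4t


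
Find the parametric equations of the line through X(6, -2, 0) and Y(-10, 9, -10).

Direction vector d = Y - X = (-10 - 6, 9 + 2, -10 + 0) = (-16, 11, -10)
Parametric form r = X + t·d:
x = 6 - 16t, y = -2 + 11t, z = 0 - 10t

x = 6 - 16t, y = -2 + 11t, z = 0 - 10t


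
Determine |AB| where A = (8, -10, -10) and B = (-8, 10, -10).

d = √[(x₂-x₁)² + (y₂-y₁)² + (z₂-z₁)²]
  = √[(-16)² + 20² + 0²]
  = √[256 + 400 + 0]
  = √656
  ≈ 25.61

25.61


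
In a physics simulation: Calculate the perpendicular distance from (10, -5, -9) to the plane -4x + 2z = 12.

distance = |a·x₀ + b·y₀ + c·z₀ - d| / √(a² + b² + c²)
  = |(-4)·10 + 0·(-5) + 2·(-9) - 12| / √((-4)² + 0² + 2²)
  = |-40 + 0 - 18 - 12| / √(16 + 0 + 4)
  = |-70| / √20
  = 70 / 4.472
  ≈ 15.65

15.65


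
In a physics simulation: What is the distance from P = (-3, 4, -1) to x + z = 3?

distance = |a·x₀ + b·y₀ + c·z₀ - d| / √(a² + b² + c²)
  = |1·(-3) + 0·4 + 1·(-1) - 3| / √(1² + 0² + 1²)
  = |-3 + 0 - 1 - 3| / √(1 + 0 + 1)
  = |-7| / √2
  = 7 / 1.414
  ≈ 4.95

4.95


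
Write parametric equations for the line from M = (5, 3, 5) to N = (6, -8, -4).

Direction vector d = N - M = (6 - 5, -8 - 3, -4 - 5) = (1, -11, -9)
Parametric form r = M + t·d:
x = 5 + t, y = 3 - 11t, z = 5 - 9t

x = 5 + t, y = 3 - 11t, z = 5 - 9t


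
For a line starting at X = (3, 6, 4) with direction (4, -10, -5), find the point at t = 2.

P(t) = X + t·d
  = (3 + 4·2, 6 + (-10)·2, 4 + (-5)·2)
  = (3 + 8, 6 - 20, 4 - 10)
  = (11, -14, -6)

(11, -14, -6)


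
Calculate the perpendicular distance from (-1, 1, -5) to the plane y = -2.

distance = |a·x₀ + b·y₀ + c·z₀ - d| / √(a² + b² + c²)
  = |0·(-1) + 1·1 + 0·(-5) - (-2)| / √(0² + 1² + 0²)
  = |0 + 1 + 0 + 2| / √(0 + 1 + 0)
  = |3| / √1
  = 3 / 1
  ≈ 3

3


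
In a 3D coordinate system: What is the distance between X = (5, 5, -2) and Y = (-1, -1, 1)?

d = √[(x₂-x₁)² + (y₂-y₁)² + (z₂-z₁)²]
  = √[(-6)² + (-6)² + 3²]
  = √[36 + 36 + 9]
  = √81
  ≈ 9

9


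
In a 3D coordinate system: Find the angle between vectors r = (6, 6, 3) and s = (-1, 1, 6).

r·s = 6·(-1) + 6·1 + 3·6 = -6 + 6 + 18 = 18
|r| = √(6² + 6² + 3²) = √81 ≈ 9
|s| = √((-1)² + 1² + 6²) = √38 ≈ 6.164
cos θ = (r·s)/(|r||s|) = 18/(9·6.164) ≈ 0.3244
θ = arccos(0.3244) ≈ 71.07°

71.07°


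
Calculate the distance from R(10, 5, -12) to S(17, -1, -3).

d = √[(x₂-x₁)² + (y₂-y₁)² + (z₂-z₁)²]
  = √[7² + (-6)² + 9²]
  = √[49 + 36 + 81]
  = √166
  ≈ 12.88

12.88


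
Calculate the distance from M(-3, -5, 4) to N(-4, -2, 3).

d = √[(x₂-x₁)² + (y₂-y₁)² + (z₂-z₁)²]
  = √[(-1)² + 3² + (-1)²]
  = √[1 + 9 + 1]
  = √11
  ≈ 3.317

3.317


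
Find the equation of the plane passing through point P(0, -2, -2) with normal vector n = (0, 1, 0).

The plane through P with normal n = (a, b, c) satisfies n·(r - P) = 0,
i.e. ax + by + cz = a·x₀ + b·y₀ + c·z₀.
d = 0·0 + 1·(-2) + 0·(-2)
  = 0 - 2 + 0
  = -2
Equation: y = -2

y = -2


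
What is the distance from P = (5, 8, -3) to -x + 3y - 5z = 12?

distance = |a·x₀ + b·y₀ + c·z₀ - d| / √(a² + b² + c²)
  = |(-1)·5 + 3·8 + (-5)·(-3) - 12| / √((-1)² + 3² + (-5)²)
  = |-5 + 24 + 15 - 12| / √(1 + 9 + 25)
  = |22| / √35
  = 22 / 5.916
  ≈ 3.719

3.719


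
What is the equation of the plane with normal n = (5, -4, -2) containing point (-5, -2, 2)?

The plane through P with normal n = (a, b, c) satisfies n·(r - P) = 0,
i.e. ax + by + cz = a·x₀ + b·y₀ + c·z₀.
d = 5·(-5) + (-4)·(-2) + (-2)·2
  = -25 + 8 - 4
  = -21
Equation: 5x - 4y - 2z = -21

5x - 4y - 2z = -21


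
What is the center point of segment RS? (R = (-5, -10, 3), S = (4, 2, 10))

M = ((x₁+x₂)/2, (y₁+y₂)/2, (z₁+z₂)/2)
  = ((-5 + 4)/2, (-10 + 2)/2, (3 + 10)/2)
  = (-1/2, -8/2, 13/2)
  = (-0.5, -4, 6.5)

(-0.5, -4, 6.5)


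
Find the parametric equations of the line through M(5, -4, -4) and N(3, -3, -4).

Direction vector d = N - M = (3 - 5, -3 + 4, -4 + 4) = (-2, 1, 0)
Parametric form r = M + t·d:
x = 5 - 2t, y = -4 + t, z = -4

x = 5 - 2t, y = -4 + t, z = -4


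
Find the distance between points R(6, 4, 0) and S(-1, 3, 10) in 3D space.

d = √[(x₂-x₁)² + (y₂-y₁)² + (z₂-z₁)²]
  = √[(-7)² + (-1)² + 10²]
  = √[49 + 1 + 100]
  = √150
  ≈ 12.25

12.25


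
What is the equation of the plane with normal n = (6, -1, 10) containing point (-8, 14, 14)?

The plane through P with normal n = (a, b, c) satisfies n·(r - P) = 0,
i.e. ax + by + cz = a·x₀ + b·y₀ + c·z₀.
d = 6·(-8) + (-1)·14 + 10·14
  = -48 - 14 + 140
  = 78
Equation: 6x - y + 10z = 78

6x - y + 10z = 78


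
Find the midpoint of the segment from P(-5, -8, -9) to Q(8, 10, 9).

M = ((x₁+x₂)/2, (y₁+y₂)/2, (z₁+z₂)/2)
  = ((-5 + 8)/2, (-8 + 10)/2, (-9 + 9)/2)
  = (3/2, 2/2, 0/2)
  = (1.5, 1, 0)

(1.5, 1, 0)


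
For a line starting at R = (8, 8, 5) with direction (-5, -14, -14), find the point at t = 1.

P(t) = R + t·d
  = (8 + (-5)·1, 8 + (-14)·1, 5 + (-14)·1)
  = (8 - 5, 8 - 14, 5 - 14)
  = (3, -6, -9)

(3, -6, -9)


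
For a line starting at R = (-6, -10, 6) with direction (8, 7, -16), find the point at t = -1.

P(t) = R + t·d
  = (-6 + 8·(-1), -10 + 7·(-1), 6 + (-16)·(-1))
  = (-6 - 8, -10 - 7, 6 + 16)
  = (-14, -17, 22)

(-14, -17, 22)


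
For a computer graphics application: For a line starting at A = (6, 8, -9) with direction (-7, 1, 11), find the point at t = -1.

P(t) = A + t·d
  = (6 + (-7)·(-1), 8 + 1·(-1), -9 + 11·(-1))
  = (6 + 7, 8 - 1, -9 - 11)
  = (13, 7, -20)

(13, 7, -20)


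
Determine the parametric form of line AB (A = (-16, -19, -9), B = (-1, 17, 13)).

Direction vector d = B - A = (-1 + 16, 17 + 19, 13 + 9) = (15, 36, 22)
Parametric form r = A + t·d:
x = -16 + 15t, y = -19 + 36t, z = -9 + 22t

x = -16 + 15t, y = -19 + 36t, z = -9 + 22t


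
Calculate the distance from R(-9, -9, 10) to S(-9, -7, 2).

d = √[(x₂-x₁)² + (y₂-y₁)² + (z₂-z₁)²]
  = √[0² + 2² + (-8)²]
  = √[0 + 4 + 64]
  = √68
  ≈ 8.246

8.246


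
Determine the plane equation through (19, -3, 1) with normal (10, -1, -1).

The plane through P with normal n = (a, b, c) satisfies n·(r - P) = 0,
i.e. ax + by + cz = a·x₀ + b·y₀ + c·z₀.
d = 10·19 + (-1)·(-3) + (-1)·1
  = 190 + 3 - 1
  = 192
Equation: 10x - y - z = 192

10x - y - z = 192


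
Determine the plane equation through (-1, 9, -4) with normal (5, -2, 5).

The plane through P with normal n = (a, b, c) satisfies n·(r - P) = 0,
i.e. ax + by + cz = a·x₀ + b·y₀ + c·z₀.
d = 5·(-1) + (-2)·9 + 5·(-4)
  = -5 - 18 - 20
  = -43
Equation: 5x - 2y + 5z = -43

5x - 2y + 5z = -43


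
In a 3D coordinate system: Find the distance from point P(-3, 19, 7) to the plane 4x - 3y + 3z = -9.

distance = |a·x₀ + b·y₀ + c·z₀ - d| / √(a² + b² + c²)
  = |4·(-3) + (-3)·19 + 3·7 - (-9)| / √(4² + (-3)² + 3²)
  = |-12 - 57 + 21 + 9| / √(16 + 9 + 9)
  = |-39| / √34
  = 39 / 5.831
  ≈ 6.688

6.688


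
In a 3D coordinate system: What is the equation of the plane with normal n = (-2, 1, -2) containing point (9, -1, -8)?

The plane through P with normal n = (a, b, c) satisfies n·(r - P) = 0,
i.e. ax + by + cz = a·x₀ + b·y₀ + c·z₀.
d = (-2)·9 + 1·(-1) + (-2)·(-8)
  = -18 - 1 + 16
  = -3
Equation: -2x + y - 2z = -3

-2x + y - 2z = -3


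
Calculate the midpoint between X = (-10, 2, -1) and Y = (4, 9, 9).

M = ((x₁+x₂)/2, (y₁+y₂)/2, (z₁+z₂)/2)
  = ((-10 + 4)/2, (2 + 9)/2, (-1 + 9)/2)
  = (-6/2, 11/2, 8/2)
  = (-3, 5.5, 4)

(-3, 5.5, 4)


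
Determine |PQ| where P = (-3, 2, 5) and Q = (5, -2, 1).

d = √[(x₂-x₁)² + (y₂-y₁)² + (z₂-z₁)²]
  = √[8² + (-4)² + (-4)²]
  = √[64 + 16 + 16]
  = √96
  ≈ 9.798

9.798


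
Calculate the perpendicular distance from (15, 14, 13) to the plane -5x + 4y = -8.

distance = |a·x₀ + b·y₀ + c·z₀ - d| / √(a² + b² + c²)
  = |(-5)·15 + 4·14 + 0·13 - (-8)| / √((-5)² + 4² + 0²)
  = |-75 + 56 + 0 + 8| / √(25 + 16 + 0)
  = |-11| / √41
  = 11 / 6.403
  ≈ 1.718

1.718


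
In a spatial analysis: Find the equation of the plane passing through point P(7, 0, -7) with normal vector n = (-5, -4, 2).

The plane through P with normal n = (a, b, c) satisfies n·(r - P) = 0,
i.e. ax + by + cz = a·x₀ + b·y₀ + c·z₀.
d = (-5)·7 + (-4)·0 + 2·(-7)
  = -35 + 0 - 14
  = -49
Equation: -5x - 4y + 2z = -49

-5x - 4y + 2z = -49


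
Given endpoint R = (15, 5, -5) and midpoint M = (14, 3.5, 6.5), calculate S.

S = 2M - R
  = (2·14 - 15, 2·3.5 - 5, 2·6.5 - (-5))
  = (28 - 15, 7 - 5, 13 + 5)
  = (13, 2, 18)

(13, 2, 18)


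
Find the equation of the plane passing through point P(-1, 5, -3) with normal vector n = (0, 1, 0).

The plane through P with normal n = (a, b, c) satisfies n·(r - P) = 0,
i.e. ax + by + cz = a·x₀ + b·y₀ + c·z₀.
d = 0·(-1) + 1·5 + 0·(-3)
  = 0 + 5 + 0
  = 5
Equation: y = 5

y = 5


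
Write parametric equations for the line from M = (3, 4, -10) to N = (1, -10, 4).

Direction vector d = N - M = (1 - 3, -10 - 4, 4 + 10) = (-2, -14, 14)
Parametric form r = M + t·d:
x = 3 - 2t, y = 4 - 14t, z = -10 + 14t

x = 3 - 2t, y = 4 - 14t, z = -10 + 14t


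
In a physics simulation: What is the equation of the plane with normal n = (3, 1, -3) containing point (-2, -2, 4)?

The plane through P with normal n = (a, b, c) satisfies n·(r - P) = 0,
i.e. ax + by + cz = a·x₀ + b·y₀ + c·z₀.
d = 3·(-2) + 1·(-2) + (-3)·4
  = -6 - 2 - 12
  = -20
Equation: 3x + y - 3z = -20

3x + y - 3z = -20


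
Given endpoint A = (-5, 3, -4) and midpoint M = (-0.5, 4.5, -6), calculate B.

B = 2M - A
  = (2·(-0.5) - (-5), 2·4.5 - 3, 2·(-6) - (-4))
  = (-1 + 5, 9 - 3, -12 + 4)
  = (4, 6, -8)

(4, 6, -8)


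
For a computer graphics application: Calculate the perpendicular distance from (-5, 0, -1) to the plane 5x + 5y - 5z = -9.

distance = |a·x₀ + b·y₀ + c·z₀ - d| / √(a² + b² + c²)
  = |5·(-5) + 5·0 + (-5)·(-1) - (-9)| / √(5² + 5² + (-5)²)
  = |-25 + 0 + 5 + 9| / √(25 + 25 + 25)
  = |-11| / √75
  = 11 / 8.66
  ≈ 1.27

1.27


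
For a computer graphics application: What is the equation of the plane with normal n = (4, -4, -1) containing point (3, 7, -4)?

The plane through P with normal n = (a, b, c) satisfies n·(r - P) = 0,
i.e. ax + by + cz = a·x₀ + b·y₀ + c·z₀.
d = 4·3 + (-4)·7 + (-1)·(-4)
  = 12 - 28 + 4
  = -12
Equation: 4x - 4y - z = -12

4x - 4y - z = -12


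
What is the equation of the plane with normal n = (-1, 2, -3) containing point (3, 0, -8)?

The plane through P with normal n = (a, b, c) satisfies n·(r - P) = 0,
i.e. ax + by + cz = a·x₀ + b·y₀ + c·z₀.
d = (-1)·3 + 2·0 + (-3)·(-8)
  = -3 + 0 + 24
  = 21
Equation: -x + 2y - 3z = 21

-x + 2y - 3z = 21


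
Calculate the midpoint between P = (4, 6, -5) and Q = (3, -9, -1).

M = ((x₁+x₂)/2, (y₁+y₂)/2, (z₁+z₂)/2)
  = ((4 + 3)/2, (6 - 9)/2, (-5 - 1)/2)
  = (7/2, -3/2, -6/2)
  = (3.5, -1.5, -3)

(3.5, -1.5, -3)


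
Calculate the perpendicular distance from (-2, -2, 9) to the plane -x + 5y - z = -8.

distance = |a·x₀ + b·y₀ + c·z₀ - d| / √(a² + b² + c²)
  = |(-1)·(-2) + 5·(-2) + (-1)·9 - (-8)| / √((-1)² + 5² + (-1)²)
  = |2 - 10 - 9 + 8| / √(1 + 25 + 1)
  = |-9| / √27
  = 9 / 5.196
  ≈ 1.732

1.732


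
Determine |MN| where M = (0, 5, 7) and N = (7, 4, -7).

d = √[(x₂-x₁)² + (y₂-y₁)² + (z₂-z₁)²]
  = √[7² + (-1)² + (-14)²]
  = √[49 + 1 + 196]
  = √246
  ≈ 15.68

15.68


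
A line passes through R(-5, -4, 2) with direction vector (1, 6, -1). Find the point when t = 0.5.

P(t) = R + t·d
  = (-5 + 1·0.5, -4 + 6·0.5, 2 + (-1)·0.5)
  = (-5 + 0.5, -4 + 3, 2 - 0.5)
  = (-4.5, -1, 1.5)

(-4.5, -1, 1.5)


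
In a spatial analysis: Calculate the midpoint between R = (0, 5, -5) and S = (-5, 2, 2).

M = ((x₁+x₂)/2, (y₁+y₂)/2, (z₁+z₂)/2)
  = ((0 - 5)/2, (5 + 2)/2, (-5 + 2)/2)
  = (-5/2, 7/2, -3/2)
  = (-2.5, 3.5, -1.5)

(-2.5, 3.5, -1.5)


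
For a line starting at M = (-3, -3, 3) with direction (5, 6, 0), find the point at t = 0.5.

P(t) = M + t·d
  = (-3 + 5·0.5, -3 + 6·0.5, 3 + 0·0.5)
  = (-3 + 2.5, -3 + 3, 3 + 0)
  = (-0.5, 0, 3)

(-0.5, 0, 3)
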